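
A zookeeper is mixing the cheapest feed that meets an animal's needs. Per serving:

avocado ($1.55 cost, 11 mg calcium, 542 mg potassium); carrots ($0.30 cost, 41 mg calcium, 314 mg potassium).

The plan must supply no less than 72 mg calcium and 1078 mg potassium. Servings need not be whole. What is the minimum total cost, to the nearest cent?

For a min-cost LP with two ≥-constraints, a basic feasible solution has at most two positive variables.
avocado only: max(72/11, 1078/542) = 6.545 servings → $10.15.
carrots only: max(72/41, 1078/314) = 3.433 servings → $1.03.
avocado + carrots with both tight: 1.15 servings and 1.447 servings → $2.22.
The minimum over all feasible corners is $1.03.

$1.03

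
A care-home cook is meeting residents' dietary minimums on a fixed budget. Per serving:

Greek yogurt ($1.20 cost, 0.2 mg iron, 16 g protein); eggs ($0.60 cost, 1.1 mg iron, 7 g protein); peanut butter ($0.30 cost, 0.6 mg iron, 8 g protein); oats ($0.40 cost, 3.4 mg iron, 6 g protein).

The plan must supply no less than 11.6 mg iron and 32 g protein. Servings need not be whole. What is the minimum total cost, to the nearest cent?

Minimising a linear cost over {iron ≥ 11.6, protein ≥ 32, servings ≥ 0} — the optimum is at a vertex, using one or two foods.
Greek yogurt only: max(11.6/0.2, 32/16) = 58 servings → $69.60.
eggs only: max(11.6/1.1, 32/7) = 10.55 servings → $6.33.
peanut butter only: max(11.6/0.6, 32/8) = 19.33 servings → $5.80.
oats only: max(11.6/3.4, 32/6) = 5.333 servings → $2.13.
Greek yogurt + eggs with both targets exact would need a negative amount; discard.
Greek yogurt + peanut butter: intersection lies outside the first quadrant.
Greek yogurt + oats with both tight: 0.7368 servings and 3.368 servings → $2.23.
eggs + peanut butter with both targets exact would need a negative amount; discard.
eggs + oats with both tight: 2.279 servings and 2.674 servings → $2.44.
peanut butter + oats with both tight: 1.661 servings and 3.119 servings → $1.75.
So the least-cost plan costs $1.75.

$1.75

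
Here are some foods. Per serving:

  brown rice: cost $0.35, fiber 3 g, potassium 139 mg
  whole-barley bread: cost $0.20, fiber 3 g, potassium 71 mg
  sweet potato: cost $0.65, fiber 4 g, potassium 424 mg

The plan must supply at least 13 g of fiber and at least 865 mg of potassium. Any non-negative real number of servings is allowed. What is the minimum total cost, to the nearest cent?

The cheapest plan sits at a corner of the feasible region — with two constraints it uses at most two foods.
brown rice only: max(13/3, 865/139) = 6.223 servings → $2.18.
whole-barley bread only: max(13/3, 865/71) = 12.18 servings → $2.44.
sweet potato only: max(13/4, 865/424) = 3.25 servings → $2.11.
brown rice + whole-barley bread: intersection lies outside the first quadrant.
brown rice + sweet potato with both tight: 2.866 servings and 1.101 servings → $1.72.
whole-barley bread + sweet potato with both tight: 2.077 servings and 1.692 servings → $1.52.
Cheapest feasible corner: $1.52.

$1.52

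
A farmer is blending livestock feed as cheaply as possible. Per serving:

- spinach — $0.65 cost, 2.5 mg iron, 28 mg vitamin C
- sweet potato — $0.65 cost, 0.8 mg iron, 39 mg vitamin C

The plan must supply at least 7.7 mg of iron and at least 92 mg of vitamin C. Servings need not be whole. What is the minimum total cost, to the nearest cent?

A basic optimal solution has at most two foods positive. Try each food alone and each pair with both targets met exactly.
spinach only: max(7.7/2.5, 92/28) = 3.286 servings → $2.14.
sweet potato only: max(7.7/0.8, 92/39) = 9.625 servings → $6.26.
spinach + sweet potato with both tight: 3.019 servings and 0.1917 servings → $2.09.
The minimum over all feasible corners is $2.09.

$2.09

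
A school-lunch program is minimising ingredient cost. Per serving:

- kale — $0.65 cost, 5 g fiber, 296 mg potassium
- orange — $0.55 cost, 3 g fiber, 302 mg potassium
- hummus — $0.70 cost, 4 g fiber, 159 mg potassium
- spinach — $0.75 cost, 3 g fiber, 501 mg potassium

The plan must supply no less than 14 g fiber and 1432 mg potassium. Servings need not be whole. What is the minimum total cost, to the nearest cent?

An LP optimum is at a vertex; with two nutrient constraints at most two foods are used. Check each candidate.
kale only: max(14/5, 1432/296) = 4.838 servings → $3.14.
orange only: max(14/3, 1432/302) = 4.742 servings → $2.61.
hummus only: max(14/4, 1432/159) = 9.006 servings → $6.30.
spinach only: max(14/3, 1432/501) = 4.667 servings → $3.50.
kale + orange with both targets exact would need a negative amount; discard.
kale + hummus: the both-tight solution has a negative serving — not a feasible corner.
kale + spinach with both tight: 1.681 servings and 1.865 servings → $2.49.
orange + hummus: intersection lies outside the first quadrant.
orange + spinach with both tight: 4.553 servings and 0.1139 servings → $2.59.
hummus + spinach with both tight: 1.78 servings and 2.293 servings → $2.97.
Cheapest feasible corner: $2.49.

$2.49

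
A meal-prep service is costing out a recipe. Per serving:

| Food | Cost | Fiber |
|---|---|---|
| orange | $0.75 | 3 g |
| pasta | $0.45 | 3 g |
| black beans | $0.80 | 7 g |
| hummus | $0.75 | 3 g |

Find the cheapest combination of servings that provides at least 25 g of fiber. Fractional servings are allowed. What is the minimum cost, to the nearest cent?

Cost per g of fiber: black beans $0.1143, pasta $0.1500, orange $0.2500, hummus $0.2500.
With no serving limits, use only black beans: 25 g / 7 g = 3.571 servings × $0.80 = $2.86.

$2.86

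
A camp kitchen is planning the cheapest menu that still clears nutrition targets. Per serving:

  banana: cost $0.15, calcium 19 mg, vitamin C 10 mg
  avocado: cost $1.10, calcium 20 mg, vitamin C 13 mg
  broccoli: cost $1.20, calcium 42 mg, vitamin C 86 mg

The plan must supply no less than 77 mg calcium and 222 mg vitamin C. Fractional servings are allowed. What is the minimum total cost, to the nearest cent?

$3.10

At the optimum either one food covers both requirements or two foods hit both targets exactly; no other combination can be cheaper.
banana only: max(77/19, 222/10) = 22.2 servings → $3.33.
avocado only: max(77/20, 222/13) = 17.08 servings → $18.78.
broccoli only: max(77/42, 222/86) = 2.581 servings → $3.10.
banana + avocado: intersection lies outside the first quadrant.
banana + broccoli: intersection lies outside the first quadrant.
avocado + broccoli: the both-tight solution has a negative serving — not a feasible corner.
Cheapest feasible corner: $3.10.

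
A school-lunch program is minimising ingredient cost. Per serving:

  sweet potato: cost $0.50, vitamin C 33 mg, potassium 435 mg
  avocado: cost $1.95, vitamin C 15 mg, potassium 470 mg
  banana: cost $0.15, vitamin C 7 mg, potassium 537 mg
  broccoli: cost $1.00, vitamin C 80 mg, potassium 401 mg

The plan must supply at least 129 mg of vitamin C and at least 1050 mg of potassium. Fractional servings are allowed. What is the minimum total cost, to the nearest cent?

Check every corner: each single food scaled to meet both minima, and each pair solved so both constraints bind.
sweet potato only: max(129/33, 1050/435) = 3.909 servings → $1.95.
avocado only: max(129/15, 1050/470) = 8.6 servings → $16.77.
banana only: max(129/7, 1050/537) = 18.43 servings → $2.76.
broccoli only: max(129/80, 1050/401) = 2.618 servings → $2.62.
sweet potato + avocado: the both-tight solution has a negative serving — not a feasible corner.
sweet potato + banana: intersection lies outside the first quadrant.
sweet potato + broccoli with both tight: 1.496 servings and 0.9953 servings → $1.74.
avocado + banana with both targets exact would need a negative amount; discard.
avocado + broccoli with both tight: 1.022 servings and 1.421 servings → $3.41.
banana + broccoli with both tight: 0.8037 servings and 1.542 servings → $1.66.
Cheapest feasible corner: $1.66.

$1.66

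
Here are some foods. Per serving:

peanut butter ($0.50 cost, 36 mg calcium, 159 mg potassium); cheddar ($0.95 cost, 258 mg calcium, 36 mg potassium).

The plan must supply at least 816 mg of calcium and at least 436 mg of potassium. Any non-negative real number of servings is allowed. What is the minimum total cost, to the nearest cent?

For a min-cost LP with two ≥-constraints, a basic feasible solution has at most two positive variables.
peanut butter only: max(816/36, 436/159) = 22.67 servings → $11.33.
cheddar only: max(816/258, 436/36) = 12.11 servings → $11.51.
peanut butter + cheddar with both tight: 2.092 servings and 2.871 servings → $3.77.
So the least-cost plan costs $3.77.

$3.77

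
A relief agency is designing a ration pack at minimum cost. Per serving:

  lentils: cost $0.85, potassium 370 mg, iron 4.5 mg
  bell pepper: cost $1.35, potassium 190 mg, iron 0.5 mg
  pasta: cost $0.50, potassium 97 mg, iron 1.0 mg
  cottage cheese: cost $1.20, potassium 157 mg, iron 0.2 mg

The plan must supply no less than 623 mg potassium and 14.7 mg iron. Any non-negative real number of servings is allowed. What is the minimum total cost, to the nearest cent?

$2.78

Check every corner: each single food scaled to meet both minima, and each pair solved so both constraints bind.
lentils only: max(623/370, 14.7/4.5) = 3.267 servings → $2.78.
bell pepper only: max(623/190, 14.7/0.5) = 29.4 servings → $39.69.
pasta only: max(623/97, 14.7/1.0) = 14.7 servings → $7.35.
cottage cheese only: max(623/157, 14.7/0.2) = 73.5 servings → $88.20.
lentils + bell pepper: the both-tight solution has a negative serving — not a feasible corner.
lentils + pasta: the both-tight solution has a negative serving — not a feasible corner.
lentils + cottage cheese: intersection lies outside the first quadrant.
bell pepper + pasta: the both-tight solution has a negative serving — not a feasible corner.
bell pepper + cottage cheese with both targets exact would need a negative amount; discard.
pasta + cottage cheese with both targets exact would need a negative amount; discard.
Cheapest feasible corner: $2.78.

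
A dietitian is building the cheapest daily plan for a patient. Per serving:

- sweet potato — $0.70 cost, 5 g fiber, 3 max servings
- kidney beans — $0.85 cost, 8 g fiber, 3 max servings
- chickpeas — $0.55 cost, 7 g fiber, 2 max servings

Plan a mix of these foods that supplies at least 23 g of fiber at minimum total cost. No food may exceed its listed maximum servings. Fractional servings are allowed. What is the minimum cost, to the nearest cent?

Cost per g of fiber: chickpeas $0.0786, kidney beans $0.1062, sweet potato $0.1400.
Take 2 servings of chickpeas: +14.0 g fiber for $1.10 (total $1.10, still need 9.0 g).
Take 1.125 servings of kidney beans: +9.0 g fiber for $0.96 (total $2.06, still need 0.0 g).
Greedy by cheapest-per-g is optimal for a single linear constraint, so the minimum cost is $2.06.

$2.06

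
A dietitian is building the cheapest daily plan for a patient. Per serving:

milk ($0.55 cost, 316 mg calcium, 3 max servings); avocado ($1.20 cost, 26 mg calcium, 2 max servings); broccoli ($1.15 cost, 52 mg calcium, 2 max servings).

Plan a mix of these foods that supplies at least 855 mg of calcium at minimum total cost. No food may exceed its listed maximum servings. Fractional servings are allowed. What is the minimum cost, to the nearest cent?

Cost per mg of calcium: milk $0.0017, broccoli $0.0221, avocado $0.0462.
Take 2.706 servings of milk: +855.0 mg calcium for $1.49 (total $1.49, still need 0.0 mg).
Greedy by cheapest-per-mg is optimal for a single linear constraint, so the minimum cost is $1.49.

$1.49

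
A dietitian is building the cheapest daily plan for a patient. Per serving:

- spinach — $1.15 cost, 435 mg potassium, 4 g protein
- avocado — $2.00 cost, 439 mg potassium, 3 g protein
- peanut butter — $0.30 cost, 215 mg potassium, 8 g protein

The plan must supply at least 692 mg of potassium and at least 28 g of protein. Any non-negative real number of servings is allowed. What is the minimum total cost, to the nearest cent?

$1.05

For a min-cost LP with two ≥-constraints, a basic feasible solution has at most two positive variables.
spinach only: max(692/435, 28/4) = 7 servings → $8.05.
avocado only: max(692/439, 28/3) = 9.333 servings → $18.67.
peanut butter only: max(692/215, 28/8) = 3.5 servings → $1.05.
spinach + avocado: the both-tight solution has a negative serving — not a feasible corner.
spinach + peanut butter: the both-tight solution has a negative serving — not a feasible corner.
avocado + peanut butter with both targets exact would need a negative amount; discard.
Cheapest feasible corner: $1.05.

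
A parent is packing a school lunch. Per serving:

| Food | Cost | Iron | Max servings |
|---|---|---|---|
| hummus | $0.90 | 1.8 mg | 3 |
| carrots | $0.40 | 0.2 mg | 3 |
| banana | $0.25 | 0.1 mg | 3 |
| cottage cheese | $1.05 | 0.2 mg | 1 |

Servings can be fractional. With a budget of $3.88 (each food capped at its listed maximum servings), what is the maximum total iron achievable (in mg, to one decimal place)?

6.0 mg

Iron per dollar: hummus 2, carrots 0.5, banana 0.4, cottage cheese 0.1905.
Take 3 servings of hummus: spends $2.70, +5.4 mg iron (running total 5.4 mg).
Take 2.95 servings of carrots: spends $1.18, +0.6 mg iron (running total 6.0 mg).
Greedy by best ratio exhausts the cost allowance optimally: 6.0 mg.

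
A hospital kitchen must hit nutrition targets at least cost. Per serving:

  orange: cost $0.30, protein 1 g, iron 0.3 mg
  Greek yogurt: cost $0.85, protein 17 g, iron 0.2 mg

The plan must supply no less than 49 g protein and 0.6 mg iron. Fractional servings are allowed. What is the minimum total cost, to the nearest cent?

$2.47

An LP optimum is at a vertex; with two nutrient constraints at most two foods are used. Check each candidate.
orange only: max(49/1, 0.6/0.3) = 49 servings → $14.70.
Greek yogurt only: max(49/17, 0.6/0.2) = 3 servings → $2.55.
orange + Greek yogurt with both tight: 0.08163 servings and 2.878 servings → $2.47.
Cheapest feasible corner: $2.47.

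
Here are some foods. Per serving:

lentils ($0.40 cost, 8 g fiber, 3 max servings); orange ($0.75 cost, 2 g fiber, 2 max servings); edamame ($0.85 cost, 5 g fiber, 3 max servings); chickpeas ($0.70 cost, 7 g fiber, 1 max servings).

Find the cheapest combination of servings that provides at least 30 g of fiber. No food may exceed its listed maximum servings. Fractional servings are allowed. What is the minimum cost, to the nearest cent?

$1.80

Cost per g of fiber: lentils $0.0500, chickpeas $0.1000, edamame $0.1700, orange $0.3750.
Take 3 servings of lentils: +24.0 g fiber for $1.20 (total $1.20, still need 6.0 g).
Take 0.8571 servings of chickpeas: +6.0 g fiber for $0.60 (total $1.80, still need 0.0 g).
Filling from the cheapest source first is optimal under one linear minimum: $1.80.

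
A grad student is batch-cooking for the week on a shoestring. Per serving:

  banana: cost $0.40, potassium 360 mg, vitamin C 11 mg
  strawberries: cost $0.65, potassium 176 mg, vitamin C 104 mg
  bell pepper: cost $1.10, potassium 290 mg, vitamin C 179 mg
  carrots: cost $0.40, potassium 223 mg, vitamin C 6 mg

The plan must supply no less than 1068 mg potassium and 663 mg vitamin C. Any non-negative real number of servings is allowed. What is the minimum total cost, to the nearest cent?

$4.07

This is a tiny linear program; its minimum lies at a vertex of the feasible set. List the vertices and price them.
banana only: max(1068/360, 663/11) = 60.27 servings → $24.11.
strawberries only: max(1068/176, 663/104) = 6.375 servings → $4.14.
bell pepper only: max(1068/290, 663/179) = 3.704 servings → $4.07.
carrots only: max(1068/223, 663/6) = 110.5 servings → $44.20.
banana + strawberries with both targets exact would need a negative amount; discard.
banana + bell pepper: the both-tight solution has a negative serving — not a feasible corner.
banana + carrots: the both-tight solution has a negative serving — not a feasible corner.
strawberries + bell pepper with both targets exact would need a negative amount; discard.
strawberries + carrots: the both-tight solution has a negative serving — not a feasible corner.
bell pepper + carrots with both targets exact would need a negative amount; discard.
So the least-cost plan costs $4.07.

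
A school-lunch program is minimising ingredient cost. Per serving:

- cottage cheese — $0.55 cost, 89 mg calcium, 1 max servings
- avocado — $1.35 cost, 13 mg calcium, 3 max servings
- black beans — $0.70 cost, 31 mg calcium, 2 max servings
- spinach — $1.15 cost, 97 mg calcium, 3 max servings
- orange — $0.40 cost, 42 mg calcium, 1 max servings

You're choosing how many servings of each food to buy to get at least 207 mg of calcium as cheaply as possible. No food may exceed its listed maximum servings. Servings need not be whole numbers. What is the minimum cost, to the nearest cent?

Cost per mg of calcium: cottage cheese $0.0062, orange $0.0095, spinach $0.0119, black beans $0.0226, avocado $0.1038.
Take 1 serving of cottage cheese: +89.0 mg calcium for $0.55 (total $0.55, still need 118.0 mg).
Take 1 serving of orange: +42.0 mg calcium for $0.40 (total $0.95, still need 76.0 mg).
Take 0.7835 servings of spinach: +76.0 mg calcium for $0.90 (total $1.85, still need 0.0 mg).
Greedy by cheapest-per-mg is optimal for a single linear constraint, so the minimum cost is $1.85.

$1.85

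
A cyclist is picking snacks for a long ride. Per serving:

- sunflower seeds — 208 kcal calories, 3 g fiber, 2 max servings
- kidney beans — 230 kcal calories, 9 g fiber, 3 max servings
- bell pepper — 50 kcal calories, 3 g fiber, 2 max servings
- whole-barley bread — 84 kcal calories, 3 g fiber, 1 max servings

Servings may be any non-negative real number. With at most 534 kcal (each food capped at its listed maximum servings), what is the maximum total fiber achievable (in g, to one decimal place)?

23.0 g

Fiber per kcal: bell pepper 0.06, kidney beans 0.03913, whole-barley bread 0.03571, sunflower seeds 0.01442.
Take 2 servings of bell pepper: uses 100 kcal, +6.0 g fiber (running total 6.0 g).
Take 1.887 servings of kidney beans: uses 434 kcal, +17.0 g fiber (running total 23.0 g).
Greedy by best ratio exhausts the calories allowance optimally: 23.0 g.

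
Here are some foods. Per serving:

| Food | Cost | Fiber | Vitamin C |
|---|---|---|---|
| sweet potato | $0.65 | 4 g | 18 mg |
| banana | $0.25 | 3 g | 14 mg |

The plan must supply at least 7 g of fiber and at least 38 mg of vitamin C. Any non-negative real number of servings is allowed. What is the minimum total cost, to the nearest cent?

At the optimum either one food covers both requirements or two foods hit both targets exactly; no other combination can be cheaper.
sweet potato only: max(7/4, 38/18) = 2.111 servings → $1.37.
banana only: max(7/3, 38/14) = 2.714 servings → $0.68.
sweet potato + banana with both targets exact would need a negative amount; discard.
Cheapest feasible corner: $0.68.

$0.68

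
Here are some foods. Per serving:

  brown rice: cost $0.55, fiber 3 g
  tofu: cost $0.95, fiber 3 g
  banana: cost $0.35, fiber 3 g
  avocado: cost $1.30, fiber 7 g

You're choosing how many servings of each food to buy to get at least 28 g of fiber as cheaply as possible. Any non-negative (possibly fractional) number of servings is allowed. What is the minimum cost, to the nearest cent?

Cost per g of fiber: banana $0.1167, brown rice $0.1833, avocado $0.1857, tofu $0.3167.
With no serving limits, use only banana: 28 g / 3 g = 9.333 servings × $0.35 = $3.27.

$3.27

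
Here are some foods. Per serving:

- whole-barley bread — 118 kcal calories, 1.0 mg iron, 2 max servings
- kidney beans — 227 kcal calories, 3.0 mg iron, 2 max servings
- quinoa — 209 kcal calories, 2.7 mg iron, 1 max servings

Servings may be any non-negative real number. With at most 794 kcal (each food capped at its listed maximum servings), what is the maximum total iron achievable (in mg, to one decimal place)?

Iron per kcal: kidney beans 0.01322, quinoa 0.01292, whole-barley bread 0.008475.
Take 2 servings of kidney beans: uses 454 kcal, +6.0 mg iron (running total 6.0 mg).
Take 1 serving of quinoa: uses 209 kcal, +2.7 mg iron (running total 8.7 mg).
Take 1.11 servings of whole-barley bread: uses 131 kcal, +1.1 mg iron (running total 9.8 mg).
Filling greedily by iron-per-kcal is optimal for one linear limit, giving 9.8 mg.

9.8 mg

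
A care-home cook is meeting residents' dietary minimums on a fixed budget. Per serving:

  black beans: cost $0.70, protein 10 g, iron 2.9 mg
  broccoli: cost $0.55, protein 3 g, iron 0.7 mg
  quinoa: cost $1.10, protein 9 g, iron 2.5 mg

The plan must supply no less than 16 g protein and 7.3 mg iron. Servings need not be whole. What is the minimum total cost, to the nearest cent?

$1.76

Two binding constraints pin down two serving amounts, so the optimal mix uses at most two foods. The candidates are each food alone (scaled to the tighter of protein/iron) and each pair with both constraints tight.
black beans only: max(16/10, 7.3/2.9) = 2.517 servings → $1.76.
broccoli only: max(16/3, 7.3/0.7) = 10.43 servings → $5.74.
quinoa only: max(16/9, 7.3/2.5) = 2.92 servings → $3.21.
black beans + broccoli: intersection lies outside the first quadrant.
black beans + quinoa: the both-tight solution has a negative serving — not a feasible corner.
broccoli + quinoa with both targets exact would need a negative amount; discard.
So the least-cost plan costs $1.76.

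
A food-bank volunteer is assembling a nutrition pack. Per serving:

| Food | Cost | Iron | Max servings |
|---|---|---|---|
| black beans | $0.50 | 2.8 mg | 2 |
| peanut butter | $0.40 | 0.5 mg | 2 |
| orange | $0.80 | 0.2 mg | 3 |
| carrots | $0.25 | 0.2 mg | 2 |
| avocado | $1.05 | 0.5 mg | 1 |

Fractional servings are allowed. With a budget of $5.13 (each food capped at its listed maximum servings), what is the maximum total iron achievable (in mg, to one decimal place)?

7.9 mg

Iron per dollar: black beans 5.6, peanut butter 1.25, carrots 0.8, avocado 0.4762, orange 0.25.
Take 2 servings of black beans: spends $1.00, +5.6 mg iron (running total 5.6 mg).
Take 2 servings of peanut butter: spends $0.80, +1.0 mg iron (running total 6.6 mg).
Take 2 servings of carrots: spends $0.50, +0.4 mg iron (running total 7.0 mg).
Take 1 serving of avocado: spends $1.05, +0.5 mg iron (running total 7.5 mg).
Take 2.225 servings of orange: spends $1.78, +0.4 mg iron (running total 7.9 mg).
Greedy by best ratio exhausts the cost allowance optimally: 7.9 mg.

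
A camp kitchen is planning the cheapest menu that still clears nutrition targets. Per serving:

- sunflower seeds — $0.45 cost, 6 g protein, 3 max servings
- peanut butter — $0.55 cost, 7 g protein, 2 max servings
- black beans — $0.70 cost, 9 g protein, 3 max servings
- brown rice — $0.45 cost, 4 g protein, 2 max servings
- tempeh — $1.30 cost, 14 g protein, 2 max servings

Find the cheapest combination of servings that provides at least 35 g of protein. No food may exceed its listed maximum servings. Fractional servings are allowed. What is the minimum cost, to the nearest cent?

$2.67

Cost per g of protein: sunflower seeds $0.0750, black beans $0.0778, peanut butter $0.0786, tempeh $0.0929, brown rice $0.1125.
Take 3 servings of sunflower seeds: +18.0 g protein for $1.35 (total $1.35, still need 17.0 g).
Take 1.889 servings of black beans: +17.0 g protein for $1.32 (total $2.67, still need 0.0 g).
Filling from the cheapest source first is optimal under one linear minimum: $2.67.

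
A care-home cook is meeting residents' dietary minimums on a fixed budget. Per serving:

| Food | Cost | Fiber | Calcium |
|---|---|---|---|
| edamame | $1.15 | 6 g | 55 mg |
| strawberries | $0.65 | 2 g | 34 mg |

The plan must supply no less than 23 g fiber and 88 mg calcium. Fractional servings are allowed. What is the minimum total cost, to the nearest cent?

Two binding constraints pin down two serving amounts, so the optimal mix uses at most two foods. The candidates are each food alone (scaled to the tighter of fiber/calcium) and each pair with both constraints tight.
edamame only: max(23/6, 88/55) = 3.833 servings → $4.41.
strawberries only: max(23/2, 88/34) = 11.5 servings → $7.47.
edamame + strawberries: intersection lies outside the first quadrant.
The minimum over all feasible corners is $4.41.

$4.41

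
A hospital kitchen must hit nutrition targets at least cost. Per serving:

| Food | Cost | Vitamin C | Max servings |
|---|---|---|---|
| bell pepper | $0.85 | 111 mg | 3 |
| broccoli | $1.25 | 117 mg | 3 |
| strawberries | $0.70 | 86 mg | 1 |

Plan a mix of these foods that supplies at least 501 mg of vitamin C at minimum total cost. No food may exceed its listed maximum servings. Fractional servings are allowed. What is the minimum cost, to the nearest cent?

$4.13

Cost per mg of vitamin C: bell pepper $0.0077, strawberries $0.0081, broccoli $0.0107.
Take 3 servings of bell pepper: +333.0 mg vitamin C for $2.55 (total $2.55, still need 168.0 mg).
Take 1 serving of strawberries: +86.0 mg vitamin C for $0.70 (total $3.25, still need 82.0 mg).
Take 0.7009 servings of broccoli: +82.0 mg vitamin C for $0.88 (total $4.13, still need 0.0 mg).
Filling from the cheapest source first is optimal under one linear minimum: $4.13.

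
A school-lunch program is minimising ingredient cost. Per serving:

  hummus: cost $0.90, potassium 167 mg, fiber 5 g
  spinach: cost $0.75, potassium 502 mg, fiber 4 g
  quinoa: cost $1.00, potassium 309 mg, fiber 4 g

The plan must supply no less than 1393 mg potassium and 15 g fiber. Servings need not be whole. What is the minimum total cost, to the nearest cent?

hummus only: max(1393/167, 15/5) = 8.341 servings → $7.51.
spinach only: max(1393/502, 15/4) = 3.75 servings → $2.81.
quinoa only: max(1393/309, 15/4) = 4.508 servings → $4.51.
hummus + spinach with both tight: 1.063 servings and 2.421 servings → $2.77.
hummus + quinoa with both targets exact would need a negative amount; discard.
spinach + quinoa with both tight: 1.214 servings and 2.536 servings → $3.45.
Cheapest feasible corner: $2.77.

$2.77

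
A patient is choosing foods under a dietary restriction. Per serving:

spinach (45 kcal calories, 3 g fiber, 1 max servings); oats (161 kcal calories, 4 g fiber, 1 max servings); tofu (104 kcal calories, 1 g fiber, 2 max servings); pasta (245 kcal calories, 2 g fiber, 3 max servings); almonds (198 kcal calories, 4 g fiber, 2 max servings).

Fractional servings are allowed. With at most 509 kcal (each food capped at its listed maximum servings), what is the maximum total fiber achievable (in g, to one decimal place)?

13.1 g

Fiber per kcal: spinach 0.06667, oats 0.02484, almonds 0.0202, tofu 0.009615, pasta 0.008163.
Take 1 serving of spinach: uses 45 kcal, +3.0 g fiber (running total 3.0 g).
Take 1 serving of oats: uses 161 kcal, +4.0 g fiber (running total 7.0 g).
Take 1.53 servings of almonds: uses 303 kcal, +6.1 g fiber (running total 13.1 g).
Greedy by best ratio exhausts the calories allowance optimally: 13.1 g.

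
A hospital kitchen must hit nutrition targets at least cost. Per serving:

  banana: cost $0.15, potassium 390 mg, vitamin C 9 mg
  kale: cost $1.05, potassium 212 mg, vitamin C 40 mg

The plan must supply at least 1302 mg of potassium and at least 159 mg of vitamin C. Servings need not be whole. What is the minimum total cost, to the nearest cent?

$2.65

banana only: max(1302/390, 159/9) = 17.67 servings → $2.65.
kale only: max(1302/212, 159/40) = 6.142 servings → $6.45.
banana + kale with both tight: 1.342 servings and 3.673 servings → $4.06.
The minimum over all feasible corners is $2.65.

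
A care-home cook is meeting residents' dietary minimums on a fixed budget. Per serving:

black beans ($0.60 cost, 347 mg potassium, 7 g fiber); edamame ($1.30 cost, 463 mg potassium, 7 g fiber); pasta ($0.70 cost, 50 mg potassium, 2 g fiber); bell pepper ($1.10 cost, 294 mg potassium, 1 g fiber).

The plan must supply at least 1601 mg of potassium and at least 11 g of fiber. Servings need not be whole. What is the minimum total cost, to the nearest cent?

$2.77

Check every corner: each single food scaled to meet both minima, and each pair solved so both constraints bind.
black beans only: max(1601/347, 11/7) = 4.614 servings → $2.77.
edamame only: max(1601/463, 11/7) = 3.458 servings → $4.50.
pasta only: max(1601/50, 11/2) = 32.02 servings → $22.41.
bell pepper only: max(1601/294, 11/1) = 11 servings → $12.10.
black beans + edamame with both targets exact would need a negative amount; discard.
black beans + pasta: the both-tight solution has a negative serving — not a feasible corner.
black beans + bell pepper with both tight: 0.9544 servings and 4.319 servings → $5.32.
edamame + pasta with both targets exact would need a negative amount; discard.
edamame + bell pepper with both tight: 1.024 servings and 3.833 servings → $5.55.
pasta + bell pepper with both tight: 3.035 servings and 4.929 servings → $7.55.
So the least-cost plan costs $2.77.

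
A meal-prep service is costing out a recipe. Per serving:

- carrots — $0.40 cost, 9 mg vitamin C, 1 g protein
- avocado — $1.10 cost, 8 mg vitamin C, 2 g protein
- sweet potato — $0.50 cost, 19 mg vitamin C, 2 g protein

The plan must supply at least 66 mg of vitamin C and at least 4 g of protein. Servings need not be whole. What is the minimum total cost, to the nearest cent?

An LP optimum is at a vertex; with two nutrient constraints at most two foods are used. Check each candidate.
carrots only: max(66/9, 4/1) = 7.333 servings → $2.93.
avocado only: max(66/8, 4/2) = 8.25 servings → $9.07.
sweet potato only: max(66/19, 4/2) = 3.474 servings → $1.74.
carrots + avocado: intersection lies outside the first quadrant.
carrots + sweet potato: intersection lies outside the first quadrant.
avocado + sweet potato: the both-tight solution has a negative serving — not a feasible corner.
The minimum over all feasible corners is $1.74.

$1.74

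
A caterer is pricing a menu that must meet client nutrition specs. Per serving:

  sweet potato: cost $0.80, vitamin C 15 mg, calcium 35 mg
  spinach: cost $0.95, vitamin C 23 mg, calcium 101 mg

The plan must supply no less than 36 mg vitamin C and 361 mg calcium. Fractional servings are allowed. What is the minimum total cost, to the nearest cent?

The cheapest plan sits at a corner of the feasible region — with two constraints it uses at most two foods.
sweet potato only: max(36/15, 361/35) = 10.31 servings → $8.25.
spinach only: max(36/23, 361/101) = 3.574 servings → $3.40.
sweet potato + spinach: intersection lies outside the first quadrant.
Cheapest feasible corner: $3.40.

$3.40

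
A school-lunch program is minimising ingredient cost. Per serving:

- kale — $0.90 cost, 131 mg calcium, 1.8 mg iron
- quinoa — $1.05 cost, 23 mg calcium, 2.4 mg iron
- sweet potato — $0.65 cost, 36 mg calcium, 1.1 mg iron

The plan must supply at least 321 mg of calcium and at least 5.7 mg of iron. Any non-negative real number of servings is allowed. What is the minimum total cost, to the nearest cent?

Two binding constraints pin down two serving amounts, so the optimal mix uses at most two foods. The candidates are each food alone (scaled to the tighter of calcium/iron) and each pair with both constraints tight.
kale only: max(321/131, 5.7/1.8) = 3.167 servings → $2.85.
quinoa only: max(321/23, 5.7/2.4) = 13.96 servings → $14.65.
sweet potato only: max(321/36, 5.7/1.1) = 8.917 servings → $5.80.
kale + quinoa with both tight: 2.342 servings and 0.6187 servings → $2.76.
kale + sweet potato with both tight: 1.865 servings and 2.13 servings → $3.06.
quinoa + sweet potato with both targets exact would need a negative amount; discard.
Cheapest feasible corner: $2.76.

$2.76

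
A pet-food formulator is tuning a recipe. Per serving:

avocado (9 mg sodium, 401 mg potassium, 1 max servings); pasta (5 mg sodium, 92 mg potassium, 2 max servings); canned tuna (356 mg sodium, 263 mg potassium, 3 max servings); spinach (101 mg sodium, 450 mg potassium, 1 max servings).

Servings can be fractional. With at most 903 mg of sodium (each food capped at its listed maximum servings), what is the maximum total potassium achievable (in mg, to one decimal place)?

1613.5 mg

Potassium per mg sodium: avocado 44.56, pasta 18.4, spinach 4.455, canned tuna 0.7388.
Take 1 serving of avocado: uses 9 mg sodium, +401.0 mg potassium (running total 401.0 mg).
Take 2 servings of pasta: uses 10 mg sodium, +184.0 mg potassium (running total 585.0 mg).
Take 1 serving of spinach: uses 101 mg sodium, +450.0 mg potassium (running total 1035.0 mg).
Take 2.199 servings of canned tuna: uses 783 mg sodium, +578.5 mg potassium (running total 1613.5 mg).
Greedy by best ratio exhausts the sodium allowance optimally: 1613.5 mg.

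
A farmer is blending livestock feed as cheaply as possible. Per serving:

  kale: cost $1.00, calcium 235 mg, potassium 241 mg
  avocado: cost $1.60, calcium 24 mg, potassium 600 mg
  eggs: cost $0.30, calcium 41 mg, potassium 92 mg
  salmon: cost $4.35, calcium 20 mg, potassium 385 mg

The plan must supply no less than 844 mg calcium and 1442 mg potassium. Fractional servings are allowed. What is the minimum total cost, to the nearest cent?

$5.04

Minimising a linear cost over {calcium ≥ 844, potassium ≥ 1442, servings ≥ 0} — the optimum is at a vertex, using one or two foods.
kale only: max(844/235, 1442/241) = 5.983 servings → $5.98.
avocado only: max(844/24, 1442/600) = 35.17 servings → $56.27.
eggs only: max(844/41, 1442/92) = 20.59 servings → $6.18.
salmon only: max(844/20, 1442/385) = 42.2 servings → $183.57.
kale + avocado with both tight: 3.489 servings and 1.002 servings → $5.09.
kale + eggs with both tight: 1.578 servings and 11.54 servings → $5.04.
kale + salmon with both tight: 3.457 servings and 1.582 servings → $10.34.
avocado + eggs: the both-tight solution has a negative serving — not a feasible corner.
avocado + salmon with both targets exact would need a negative amount; discard.
eggs + salmon: the both-tight solution has a negative serving — not a feasible corner.
So the least-cost plan costs $5.04.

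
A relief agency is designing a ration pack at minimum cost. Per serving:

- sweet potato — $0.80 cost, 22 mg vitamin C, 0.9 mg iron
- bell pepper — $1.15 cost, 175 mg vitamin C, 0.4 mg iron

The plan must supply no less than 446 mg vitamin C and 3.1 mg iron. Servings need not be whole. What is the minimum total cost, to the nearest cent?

sweet potato only: max(446/22, 3.1/0.9) = 20.27 servings → $16.22.
bell pepper only: max(446/175, 3.1/0.4) = 7.75 servings → $8.91.
sweet potato + bell pepper with both tight: 2.449 servings and 2.241 servings → $4.54.
Cheapest feasible corner: $4.54.

$4.54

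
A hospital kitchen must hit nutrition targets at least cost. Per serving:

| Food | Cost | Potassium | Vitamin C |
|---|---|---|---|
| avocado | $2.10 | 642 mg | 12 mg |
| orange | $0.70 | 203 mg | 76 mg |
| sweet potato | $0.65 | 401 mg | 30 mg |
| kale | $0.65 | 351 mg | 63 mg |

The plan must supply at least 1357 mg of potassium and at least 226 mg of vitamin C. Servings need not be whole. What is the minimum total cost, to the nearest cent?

Check every corner: each single food scaled to meet both minima, and each pair solved so both constraints bind.
avocado only: max(1357/642, 226/12) = 18.83 servings → $39.55.
orange only: max(1357/203, 226/76) = 6.685 servings → $4.68.
sweet potato only: max(1357/401, 226/30) = 7.533 servings → $4.90.
kale only: max(1357/351, 226/63) = 3.866 servings → $2.51.
avocado + orange with both tight: 1.235 servings and 2.779 servings → $4.54.
avocado + sweet potato: intersection lies outside the first quadrant.
avocado + kale with both tight: 0.1701 servings and 3.555 servings → $2.67.
orange + sweet potato with both tight: 2.047 servings and 2.348 servings → $2.96.
orange + kale with both targets exact would need a negative amount; discard.
sweet potato + kale with both tight: 0.4184 servings and 3.388 servings → $2.47.
So the least-cost plan costs $2.47.

$2.47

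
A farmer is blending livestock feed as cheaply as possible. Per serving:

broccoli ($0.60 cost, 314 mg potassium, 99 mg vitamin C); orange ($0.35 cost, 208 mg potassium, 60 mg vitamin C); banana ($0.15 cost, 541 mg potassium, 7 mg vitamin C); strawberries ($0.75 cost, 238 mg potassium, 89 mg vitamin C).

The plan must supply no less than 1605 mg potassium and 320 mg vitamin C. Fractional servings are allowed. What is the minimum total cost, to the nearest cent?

$1.97

Check every corner: each single food scaled to meet both minima, and each pair solved so both constraints bind.
broccoli only: max(1605/314, 320/99) = 5.111 servings → $3.07.
orange only: max(1605/208, 320/60) = 7.716 servings → $2.70.
banana only: max(1605/541, 320/7) = 45.71 servings → $6.86.
strawberries only: max(1605/238, 320/89) = 6.744 servings → $5.06.
broccoli + orange: intersection lies outside the first quadrant.
broccoli + banana with both tight: 3.152 servings and 1.137 servings → $2.06.
broccoli + strawberries with both targets exact would need a negative amount; discard.
orange + banana with both tight: 5.221 servings and 0.9592 servings → $1.97.
orange + strawberries: intersection lies outside the first quadrant.
banana + strawberries with both tight: 1.435 servings and 3.483 servings → $2.83.
The minimum over all feasible corners is $1.97.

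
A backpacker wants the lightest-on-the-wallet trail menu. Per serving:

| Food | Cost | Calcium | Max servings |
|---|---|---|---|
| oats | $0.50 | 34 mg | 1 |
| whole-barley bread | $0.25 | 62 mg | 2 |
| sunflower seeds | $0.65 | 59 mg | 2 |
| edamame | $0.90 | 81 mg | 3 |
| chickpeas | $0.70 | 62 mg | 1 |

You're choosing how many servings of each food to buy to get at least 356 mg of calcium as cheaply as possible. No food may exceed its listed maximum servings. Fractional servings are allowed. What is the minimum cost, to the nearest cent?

Cost per mg of calcium: whole-barley bread $0.0040, sunflower seeds $0.0110, edamame $0.0111, chickpeas $0.0113, oats $0.0147.
Take 2 servings of whole-barley bread: +124.0 mg calcium for $0.50 (total $0.50, still need 232.0 mg).
Take 2 servings of sunflower seeds: +118.0 mg calcium for $1.30 (total $1.80, still need 114.0 mg).
Take 1.407 servings of edamame: +114.0 mg calcium for $1.27 (total $3.07, still need 0.0 mg).
Greedy by cheapest-per-mg is optimal for a single linear constraint, so the minimum cost is $3.07.

$3.07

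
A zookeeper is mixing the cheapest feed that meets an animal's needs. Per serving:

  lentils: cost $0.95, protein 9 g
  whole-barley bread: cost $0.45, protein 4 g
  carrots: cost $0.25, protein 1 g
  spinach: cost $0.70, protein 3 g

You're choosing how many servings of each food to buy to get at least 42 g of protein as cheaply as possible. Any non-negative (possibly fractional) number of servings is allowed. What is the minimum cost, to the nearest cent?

Cost per g of protein: lentils $0.1056, whole-barley bread $0.1125, spinach $0.2333, carrots $0.2500.
With no serving limits, use only lentils: 42 g / 9 g = 4.667 servings × $0.95 = $4.43.

$4.43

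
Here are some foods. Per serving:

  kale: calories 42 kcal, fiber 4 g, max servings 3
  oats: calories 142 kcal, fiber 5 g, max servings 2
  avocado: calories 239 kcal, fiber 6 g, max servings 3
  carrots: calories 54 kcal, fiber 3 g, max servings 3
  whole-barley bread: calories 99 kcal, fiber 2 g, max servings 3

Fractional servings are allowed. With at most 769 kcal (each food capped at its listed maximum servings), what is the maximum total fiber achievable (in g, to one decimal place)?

Fiber per kcal: kale 0.09524, carrots 0.05556, oats 0.03521, avocado 0.0251, whole-barley bread 0.0202.
Take 3 servings of kale: uses 126 kcal, +12.0 g fiber (running total 12.0 g).
Take 3 servings of carrots: uses 162 kcal, +9.0 g fiber (running total 21.0 g).
Take 2 servings of oats: uses 284 kcal, +10.0 g fiber (running total 31.0 g).
Take 0.8243 servings of avocado: uses 197 kcal, +4.9 g fiber (running total 35.9 g).
Greedy by best ratio exhausts the calories allowance optimally: 35.9 g.

35.9 g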